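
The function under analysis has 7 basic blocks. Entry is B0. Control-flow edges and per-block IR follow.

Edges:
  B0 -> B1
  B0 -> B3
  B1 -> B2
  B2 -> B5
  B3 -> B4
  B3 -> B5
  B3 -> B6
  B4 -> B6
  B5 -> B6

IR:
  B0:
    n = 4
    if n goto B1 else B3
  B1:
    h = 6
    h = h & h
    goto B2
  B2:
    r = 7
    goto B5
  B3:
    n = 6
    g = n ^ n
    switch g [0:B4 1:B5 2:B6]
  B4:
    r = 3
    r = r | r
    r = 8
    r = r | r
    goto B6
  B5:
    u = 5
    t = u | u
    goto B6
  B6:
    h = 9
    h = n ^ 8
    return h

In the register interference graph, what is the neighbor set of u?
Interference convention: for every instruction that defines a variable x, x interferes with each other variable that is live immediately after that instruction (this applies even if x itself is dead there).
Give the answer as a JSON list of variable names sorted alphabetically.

def/use:
  B0: {n} / ∅
  B1: {h} / ∅
  B2: {r} / ∅
  B3: {g,n} / ∅
  B4: {r} / ∅
  B5: {t,u} / ∅
  B6: {h} / {n}

Live sets:
  B0: in=∅ out={n}
  B1: in={n} out={n}
  B2: in={n} out={n}
  B3: in=∅ out={n}
  B4: in={n} out={n}
  B5: in={n} out={n}
  B6: in={n} out=∅

Conflict graph:
  g: {n}
  h: {n}
  n: {g,h,r,t,u}
  r: {n}
  t: {n}
  u: {n}

N(u) = ["n"]

Answer: ["n"]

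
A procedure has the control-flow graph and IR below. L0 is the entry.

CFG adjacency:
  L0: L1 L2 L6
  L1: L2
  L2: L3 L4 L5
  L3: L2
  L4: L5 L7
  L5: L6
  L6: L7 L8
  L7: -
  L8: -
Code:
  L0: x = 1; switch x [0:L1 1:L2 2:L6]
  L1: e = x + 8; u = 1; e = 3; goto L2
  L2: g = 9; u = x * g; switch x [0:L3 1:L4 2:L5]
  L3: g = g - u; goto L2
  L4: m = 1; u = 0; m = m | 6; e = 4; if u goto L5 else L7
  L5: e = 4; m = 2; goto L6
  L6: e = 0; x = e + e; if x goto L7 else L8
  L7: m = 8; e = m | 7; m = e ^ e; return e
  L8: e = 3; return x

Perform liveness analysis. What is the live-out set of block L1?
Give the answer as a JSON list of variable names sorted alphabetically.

def/use:
  L0: {x} / ∅
  L1: {e,u} / {x}
  L2: {g,u} / {x}
  L3: {g} / {g,u}
  L4: {e,m,u} / ∅
  L5: {e,m} / ∅
  L6: {e,x} / ∅
  L7: {e,m} / ∅
  L8: {e} / {x}

Backward fixpoint:
  L0 li=∅ lo={x}
  L1 li={x} lo={x}
  L2 li={x} lo={g,u,x}
  L3 li={g,u,x} lo={x}
  L4 li=∅ lo=∅
  L5 li=∅ lo=∅
  L6 li=∅ lo={x}
  L7 li=∅ lo=∅
  L8 li={x} lo=∅

live-out(L1) = ["x"]

Answer: ["x"]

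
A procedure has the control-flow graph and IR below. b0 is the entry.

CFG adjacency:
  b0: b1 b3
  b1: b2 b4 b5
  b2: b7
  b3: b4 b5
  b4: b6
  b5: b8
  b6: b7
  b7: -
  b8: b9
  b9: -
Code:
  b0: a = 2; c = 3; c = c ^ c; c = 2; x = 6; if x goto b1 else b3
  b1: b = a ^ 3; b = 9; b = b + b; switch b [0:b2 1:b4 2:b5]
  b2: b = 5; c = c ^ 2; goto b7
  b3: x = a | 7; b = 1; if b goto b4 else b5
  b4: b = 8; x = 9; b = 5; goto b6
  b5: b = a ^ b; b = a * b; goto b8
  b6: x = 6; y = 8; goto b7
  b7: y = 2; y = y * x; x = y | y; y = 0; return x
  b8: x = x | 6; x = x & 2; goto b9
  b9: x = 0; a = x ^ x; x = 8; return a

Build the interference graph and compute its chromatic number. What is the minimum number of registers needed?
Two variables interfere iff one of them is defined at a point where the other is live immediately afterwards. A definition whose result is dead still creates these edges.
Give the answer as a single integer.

Per-block:
  b0 def {a,c,x} use ∅
  b1 def {b} use {a}
  b2 def {b,c} use {c}
  b3 def {b,x} use {a}
  b4 def {b,x} use ∅
  b5 def {b} use {a,b}
  b6 def {x,y} use ∅
  b7 def {x,y} use {x}
  b8 def {x} use {x}
  b9 def {a,x} use ∅

Live sets:
  b0 li=∅ lo={a,c,x}
  b1 li={a,c,x} lo={a,b,c,x}
  b2 li={c,x} lo={x}
  b3 li={a} lo={a,b,x}
  b4 li=∅ lo=∅
  b5 li={a,b,x} lo={x}
  b6 li=∅ lo={x}
  b7 li={x} lo=∅
  b8 li={x} lo=∅
  b9 li=∅ lo=∅

Conflict graph:
  a — {b,c,x}
  b — {a,c,x}
  c — {a,b,x}
  x — {a,b,c,y}
  y — {x}

Registers:
  lower bound: {a,b,c,x} mutually conflict ⇒ χ ≥ 4
  assign a→R1 b→R2 c→R3 x→R0 y→R1 — no edge inside a register ⇒ χ ≤ 4
  χ = 4

Answer: 4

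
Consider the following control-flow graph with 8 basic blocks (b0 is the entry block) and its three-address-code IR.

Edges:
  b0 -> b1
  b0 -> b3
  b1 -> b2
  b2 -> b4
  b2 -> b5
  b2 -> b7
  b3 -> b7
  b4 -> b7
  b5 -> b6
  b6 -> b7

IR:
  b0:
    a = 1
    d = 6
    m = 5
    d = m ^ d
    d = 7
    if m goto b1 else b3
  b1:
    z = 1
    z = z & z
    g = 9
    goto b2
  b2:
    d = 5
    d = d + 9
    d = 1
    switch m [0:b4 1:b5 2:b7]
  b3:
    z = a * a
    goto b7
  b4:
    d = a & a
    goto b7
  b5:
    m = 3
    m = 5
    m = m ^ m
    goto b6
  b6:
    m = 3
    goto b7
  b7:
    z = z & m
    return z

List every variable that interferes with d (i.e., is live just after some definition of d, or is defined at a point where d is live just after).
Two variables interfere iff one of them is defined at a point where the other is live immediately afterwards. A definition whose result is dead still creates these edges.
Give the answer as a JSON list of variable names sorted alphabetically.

def/use:
  b0 def {a,d,m} use ∅
  b1 def {g,z} use ∅
  b2 def {d} use {m}
  b3 def {z} use {a}
  b4 def {d} use {a}
  b5 def {m} use ∅
  b6 def {m} use ∅
  b7 def {z} use {m,z}

Backward fixpoint:
  live b0: ∅→{a,m}
  live b1: {a,m}→{a,m,z}
  live b2: {a,m,z}→{a,m,z}
  live b3: {a,m}→{m,z}
  live b4: {a,m,z}→{m,z}
  live b5: {z}→{z}
  live b6: {z}→{m,z}
  live b7: {m,z}→∅

Interfere edges:
  a: {d,g,m,z}
  d: {a,m,z}
  g: {a,m,z}
  m: {a,d,g,z}
  z: {a,d,g,m}

N(d) = ["a", "m", "z"]

Answer: ["a", "m", "z"]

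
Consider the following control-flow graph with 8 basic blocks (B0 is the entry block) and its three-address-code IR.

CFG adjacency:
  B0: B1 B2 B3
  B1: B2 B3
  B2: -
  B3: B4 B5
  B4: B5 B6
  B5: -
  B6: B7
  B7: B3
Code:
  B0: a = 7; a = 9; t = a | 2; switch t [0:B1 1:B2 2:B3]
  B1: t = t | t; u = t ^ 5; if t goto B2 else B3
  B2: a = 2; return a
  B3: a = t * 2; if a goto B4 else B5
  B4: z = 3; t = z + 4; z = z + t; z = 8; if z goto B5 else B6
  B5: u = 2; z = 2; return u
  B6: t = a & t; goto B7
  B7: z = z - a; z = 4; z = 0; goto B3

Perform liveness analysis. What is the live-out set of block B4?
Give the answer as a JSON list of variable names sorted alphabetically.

Per-block:
  B0 def {a,t} use ∅
  B1 def {t,u} use {t}
  B2 def {a} use ∅
  B3 def {a} use {t}
  B4 def {t,z} use ∅
  B5 def {u,z} use ∅
  B6 def {t} use {a,t}
  B7 def {z} use {a,z}

Liveness:
  B0 li=∅ lo={t}
  B1 li={t} lo={t}
  B2 li=∅ lo=∅
  B3 li={t} lo={a}
  B4 li={a} lo={a,t,z}
  B5 li=∅ lo=∅
  B6 li={a,t,z} lo={a,t,z}
  B7 li={a,t,z} lo={t}

live-out(B4) = ["a", "t", "z"]

Answer: ["a", "t", "z"]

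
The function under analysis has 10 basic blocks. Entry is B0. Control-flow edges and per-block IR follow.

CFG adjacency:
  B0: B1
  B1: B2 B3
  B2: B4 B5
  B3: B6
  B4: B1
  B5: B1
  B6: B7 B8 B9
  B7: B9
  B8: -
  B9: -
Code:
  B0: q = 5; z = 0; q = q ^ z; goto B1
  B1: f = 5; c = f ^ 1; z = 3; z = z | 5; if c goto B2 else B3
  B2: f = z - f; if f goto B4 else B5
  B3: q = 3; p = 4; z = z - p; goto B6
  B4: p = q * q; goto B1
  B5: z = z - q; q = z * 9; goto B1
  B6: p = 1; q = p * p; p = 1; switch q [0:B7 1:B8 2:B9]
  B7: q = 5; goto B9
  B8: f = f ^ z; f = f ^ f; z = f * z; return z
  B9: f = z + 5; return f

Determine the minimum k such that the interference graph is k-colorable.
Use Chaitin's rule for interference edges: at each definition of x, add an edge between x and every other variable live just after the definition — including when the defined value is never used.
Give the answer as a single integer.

Per-block:
  B0: def={q,z} ue=∅
  B1: def={c,f,z} ue=∅
  B2: def={f} ue={f,z}
  B3: def={p,q,z} ue={z}
  B4: def={p} ue={q}
  B5: def={q,z} ue={q,z}
  B6: def={p,q} ue=∅
  B7: def={q} ue=∅
  B8: def={f,z} ue={f,z}
  B9: def={f} ue={z}

Backward fixpoint:
  B0 li=∅ lo={q}
  B1 li={q} lo={f,q,z}
  B2 li={f,q,z} lo={q,z}
  B3 li={f,z} lo={f,z}
  B4 li={q} lo={q}
  B5 li={q,z} lo={q}
  B6 li={f,z} lo={f,z}
  B7 li={z} lo={z}
  B8 li={f,z} lo=∅
  B9 li={z} lo=∅

Conflict graph:
  c↔{f,q,z}
  f↔{c,p,q,z}
  p↔{f,q,z}
  q↔{c,f,p,z}
  z↔{c,f,p,q}

Colouring:
  {c,f,q,z} pairwise interfere (4-clique) ⇒ χ ≥ 4
  4-colouring: R0={f}  R1={q}  R2={z}  R3={c,p}
  χ = 4

Answer: 4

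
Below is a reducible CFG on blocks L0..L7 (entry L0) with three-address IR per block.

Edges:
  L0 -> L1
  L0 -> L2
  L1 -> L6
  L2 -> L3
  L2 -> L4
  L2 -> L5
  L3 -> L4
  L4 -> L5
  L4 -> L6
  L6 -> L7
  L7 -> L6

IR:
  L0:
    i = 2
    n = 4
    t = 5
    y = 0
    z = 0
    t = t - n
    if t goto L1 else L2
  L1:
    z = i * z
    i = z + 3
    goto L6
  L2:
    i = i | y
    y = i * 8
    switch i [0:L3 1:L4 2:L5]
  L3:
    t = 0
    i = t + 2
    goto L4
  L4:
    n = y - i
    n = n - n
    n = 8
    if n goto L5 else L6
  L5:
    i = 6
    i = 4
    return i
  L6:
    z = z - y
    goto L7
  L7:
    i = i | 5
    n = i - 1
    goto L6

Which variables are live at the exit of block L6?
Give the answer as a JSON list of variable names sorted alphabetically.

Block summaries:
  L0: def={i,n,t,y,z} ue=∅
  L1: def={i,z} ue={i,z}
  L2: def={i,y} ue={i,y}
  L3: def={i,t} ue=∅
  L4: def={n} ue={i,y}
  L5: def={i} ue=∅
  L6: def={z} ue={y,z}
  L7: def={i,n} ue={i}

Backward fixpoint:
  L0: in=∅ out={i,y,z}
  L1: in={i,y,z} out={i,y,z}
  L2: in={i,y,z} out={i,y,z}
  L3: in={y,z} out={i,y,z}
  L4: in={i,y,z} out={i,y,z}
  L5: in=∅ out=∅
  L6: in={i,y,z} out={i,y,z}
  L7: in={i,y,z} out={i,y,z}

live-out(L6) = ["i", "y", "z"]

Answer: ["i", "y", "z"]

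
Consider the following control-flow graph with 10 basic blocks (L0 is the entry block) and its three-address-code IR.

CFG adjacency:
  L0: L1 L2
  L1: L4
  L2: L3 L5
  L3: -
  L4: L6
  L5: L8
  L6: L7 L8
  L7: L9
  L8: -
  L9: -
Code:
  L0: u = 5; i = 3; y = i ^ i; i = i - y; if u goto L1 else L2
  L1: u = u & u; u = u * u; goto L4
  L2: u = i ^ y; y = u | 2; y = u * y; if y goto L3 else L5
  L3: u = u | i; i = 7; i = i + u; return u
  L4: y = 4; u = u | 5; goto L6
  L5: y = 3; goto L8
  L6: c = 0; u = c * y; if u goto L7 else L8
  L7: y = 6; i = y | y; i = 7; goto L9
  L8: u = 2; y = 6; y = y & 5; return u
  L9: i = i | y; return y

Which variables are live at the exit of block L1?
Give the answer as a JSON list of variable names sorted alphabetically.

def/use:
  L0: def={i,u,y} ue=∅
  L1: def={u} ue={u}
  L2: def={u,y} ue={i,y}
  L3: def={i,u} ue={i,u}
  L4: def={u,y} ue={u}
  L5: def={y} ue=∅
  L6: def={c,u} ue={y}
  L7: def={i,y} ue=∅
  L8: def={u,y} ue=∅
  L9: def={i} ue={i,y}

Backward fixpoint:
  L0: in=∅ out={i,u,y}
  L1: in={u} out={u}
  L2: in={i,y} out={i,u}
  L3: in={i,u} out=∅
  L4: in={u} out={y}
  L5: in=∅ out=∅
  L6: in={y} out=∅
  L7: in=∅ out={i,y}
  L8: in=∅ out=∅
  L9: in={i,y} out=∅

live-out(L1) = ["u"]

Answer: ["u"]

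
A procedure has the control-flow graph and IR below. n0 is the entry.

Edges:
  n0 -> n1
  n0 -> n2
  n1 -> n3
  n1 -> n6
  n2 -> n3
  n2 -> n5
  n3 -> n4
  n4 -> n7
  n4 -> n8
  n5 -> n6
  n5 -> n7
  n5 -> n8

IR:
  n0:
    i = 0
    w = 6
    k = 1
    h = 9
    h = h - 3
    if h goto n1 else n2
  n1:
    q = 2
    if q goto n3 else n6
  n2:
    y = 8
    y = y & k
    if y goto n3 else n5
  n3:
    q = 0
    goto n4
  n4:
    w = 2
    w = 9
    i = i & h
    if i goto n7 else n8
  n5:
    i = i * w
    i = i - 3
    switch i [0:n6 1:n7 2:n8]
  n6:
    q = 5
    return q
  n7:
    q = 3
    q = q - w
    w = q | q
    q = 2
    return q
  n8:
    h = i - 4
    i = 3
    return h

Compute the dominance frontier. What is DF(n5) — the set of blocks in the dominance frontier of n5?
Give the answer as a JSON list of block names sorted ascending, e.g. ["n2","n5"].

idom tree: n1←n0 n2←n0 n3←n0 n4←n3 n5←n2 n6←n0 n7←n0 n8←n0
Dom at joins:
  n3: preds {n1,n2}: {n0,n1} ∩ {n0,n2} = {n0}; idom=n0
  n6: preds {n1,n5}: {n0,n1} ∩ {n0,n2,n5} = {n0}; idom=n0
  n7: preds {n4,n5}: {n0,n3,n4} ∩ {n0,n2,n5} = {n0}; idom=n0
  n8: preds {n4,n5}: {n0,n3,n4} ∩ {n0,n2,n5} = {n0}; idom=n0

DF walk-up:
  join n3 pred n1: n1 stop@n0
  join n3 pred n2: n2 stop@n0
  join n6 pred n1: n1 stop@n0
  join n6 pred n5: n5→n2 stop@n0
  join n7 pred n4: n4→n3 stop@n0
  join n7 pred n5: n5→n2 stop@n0
  join n8 pred n4: n4→n3 stop@n0
  join n8 pred n5: n5→n2 stop@n0
  n0 → ∅
  n1 → {n3,n6}
  n2 → {n3,n6,n7,n8}
  n3 → {n7,n8}
  n4 → {n7,n8}
  n5 → {n6,n7,n8}
  n6 → ∅
  n7 → ∅
  n8 → ∅

DF(n5) = ["n6", "n7", "n8"]

Answer: ["n6", "n7", "n8"]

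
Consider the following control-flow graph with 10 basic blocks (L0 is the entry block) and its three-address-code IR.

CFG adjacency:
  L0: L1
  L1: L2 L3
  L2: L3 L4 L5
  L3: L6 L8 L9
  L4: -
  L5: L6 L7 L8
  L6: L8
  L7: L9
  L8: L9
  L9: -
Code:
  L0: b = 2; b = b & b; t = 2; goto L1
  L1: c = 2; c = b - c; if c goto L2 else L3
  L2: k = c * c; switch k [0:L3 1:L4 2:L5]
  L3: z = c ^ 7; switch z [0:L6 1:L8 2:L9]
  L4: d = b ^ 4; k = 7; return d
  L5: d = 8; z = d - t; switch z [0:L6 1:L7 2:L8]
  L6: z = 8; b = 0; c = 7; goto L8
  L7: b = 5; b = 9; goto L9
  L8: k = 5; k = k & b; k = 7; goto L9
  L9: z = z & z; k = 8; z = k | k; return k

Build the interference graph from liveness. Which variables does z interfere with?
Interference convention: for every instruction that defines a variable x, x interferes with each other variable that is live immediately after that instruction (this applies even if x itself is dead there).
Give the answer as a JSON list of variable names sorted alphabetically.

def/use:
  L0 def {b,t} use ∅
  L1 def {c} use {b}
  L2 def {k} use {c}
  L3 def {z} use {c}
  L4 def {d,k} use {b}
  L5 def {d,z} use {t}
  L6 def {b,c,z} use ∅
  L7 def {b} use ∅
  L8 def {k} use {b}
  L9 def {k,z} use {z}

Live sets:
  L0: in=∅ out={b,t}
  L1: in={b,t} out={b,c,t}
  L2: in={b,c,t} out={b,c,t}
  L3: in={b,c} out={b,z}
  L4: in={b} out=∅
  L5: in={b,t} out={b,z}
  L6: in=∅ out={b,z}
  L7: in={z} out={z}
  L8: in={b,z} out={z}
  L9: in={z} out=∅

Interference:
  b↔{c,d,k,t,z}
  c↔{b,k,t,z}
  d↔{b,k,t}
  k↔{b,c,d,t,z}
  t↔{b,c,d,k}
  z↔{b,c,k}

N(z) = ["b", "c", "k"]

Answer: ["b", "c", "k"]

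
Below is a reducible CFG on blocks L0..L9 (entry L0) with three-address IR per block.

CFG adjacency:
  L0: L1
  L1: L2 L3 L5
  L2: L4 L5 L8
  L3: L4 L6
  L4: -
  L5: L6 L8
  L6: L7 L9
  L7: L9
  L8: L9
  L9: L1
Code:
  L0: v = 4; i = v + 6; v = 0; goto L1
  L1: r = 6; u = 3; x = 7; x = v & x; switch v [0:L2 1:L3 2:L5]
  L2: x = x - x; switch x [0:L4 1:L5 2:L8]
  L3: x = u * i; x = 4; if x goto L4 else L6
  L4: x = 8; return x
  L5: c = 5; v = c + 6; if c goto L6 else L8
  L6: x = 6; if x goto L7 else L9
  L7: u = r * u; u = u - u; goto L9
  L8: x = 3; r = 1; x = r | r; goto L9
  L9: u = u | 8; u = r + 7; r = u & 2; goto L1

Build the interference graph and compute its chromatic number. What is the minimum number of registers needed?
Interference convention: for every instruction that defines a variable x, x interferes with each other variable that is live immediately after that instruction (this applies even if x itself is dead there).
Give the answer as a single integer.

Answer: 5

Derivation:
Block summaries:
  L0: {i,v} / ∅
  L1: {r,u,x} / {v}
  L2: {x} / {x}
  L3: {x} / {i,u}
  L4: {x} / ∅
  L5: {c,v} / ∅
  L6: {x} / ∅
  L7: {u} / {r,u}
  L8: {r,x} / ∅
  L9: {r,u} / {r,u}

Liveness:
  live L0: ∅→{i,v}
  live L1: {i,v}→{i,r,u,v,x}
  live L2: {i,r,u,v,x}→{i,r,u,v}
  live L3: {i,r,u,v}→{i,r,u,v}
  live L4: ∅→∅
  live L5: {i,r,u}→{i,r,u,v}
  live L6: {i,r,u,v}→{i,r,u,v}
  live L7: {i,r,u,v}→{i,r,u,v}
  live L8: {i,u,v}→{i,r,u,v}
  live L9: {i,r,u,v}→{i,v}

Interference:
  c — {i,r,u,v}
  i — {c,r,u,v,x}
  r — {c,i,u,v,x}
  u — {c,i,r,v,x}
  v — {c,i,r,u,x}
  x — {i,r,u,v}

Colouring:
  lower bound: {c,i,r,u,v} mutually conflict ⇒ χ ≥ 5
  assign c→c4 i→c0 r→c1 u→c2 v→c3 x→c4 — no edge inside a register ⇒ χ ≤ 5
  χ = 5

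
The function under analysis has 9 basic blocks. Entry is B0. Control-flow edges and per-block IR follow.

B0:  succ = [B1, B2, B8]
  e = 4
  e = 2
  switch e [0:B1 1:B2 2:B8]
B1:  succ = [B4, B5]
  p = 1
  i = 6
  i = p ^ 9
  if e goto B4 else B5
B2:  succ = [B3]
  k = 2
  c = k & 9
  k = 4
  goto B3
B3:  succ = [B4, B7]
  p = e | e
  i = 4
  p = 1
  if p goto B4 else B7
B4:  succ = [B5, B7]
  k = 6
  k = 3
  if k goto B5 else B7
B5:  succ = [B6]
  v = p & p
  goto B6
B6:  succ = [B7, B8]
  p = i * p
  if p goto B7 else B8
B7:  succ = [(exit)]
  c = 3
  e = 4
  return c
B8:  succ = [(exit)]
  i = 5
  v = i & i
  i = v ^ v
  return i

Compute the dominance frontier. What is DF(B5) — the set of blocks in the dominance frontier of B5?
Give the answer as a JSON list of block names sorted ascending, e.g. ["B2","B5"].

idom tree: B1←B0 B2←B0 B3←B2 B4←B0 B5←B0 B6←B5 B7←B0 B8←B0
Join-block Dom:
  B4: preds {B1,B3}: {B0,B1} ∩ {B0,B2,B3} = {B0}; idom=B0
  B5: preds {B1,B4}: {B0,B1} ∩ {B0,B4} = {B0}; idom=B0
  B7: preds {B3,B4,B6}: {B0,B2,B3} ∩ {B0,B4} ∩ {B0,B5,B6} = {B0}; idom=B0
  B8: preds {B0,B6}: {B0} ∩ {B0,B5,B6} = {B0}; idom=B0

DF walk-up:
  join B4 pred B1: B1 stop@B0
  join B4 pred B3: B3→B2 stop@B0
  join B5 pred B1: B1 stop@B0
  join B5 pred B4: B4 stop@B0
  join B7 pred B3: B3→B2 stop@B0
  join B7 pred B4: B4 stop@B0
  join B7 pred B6: B6→B5 stop@B0
  join B8 pred B0: · stop@B0
  join B8 pred B6: B6→B5 stop@B0
  B0 → ∅
  B1 → {B4,B5}
  B2 → {B4,B7}
  B3 → {B4,B7}
  B4 → {B5,B7}
  B5 → {B7,B8}
  B6 → {B7,B8}
  B7 → ∅
  B8 → ∅

DF(B5) = ["B7", "B8"]

Answer: ["B7", "B8"]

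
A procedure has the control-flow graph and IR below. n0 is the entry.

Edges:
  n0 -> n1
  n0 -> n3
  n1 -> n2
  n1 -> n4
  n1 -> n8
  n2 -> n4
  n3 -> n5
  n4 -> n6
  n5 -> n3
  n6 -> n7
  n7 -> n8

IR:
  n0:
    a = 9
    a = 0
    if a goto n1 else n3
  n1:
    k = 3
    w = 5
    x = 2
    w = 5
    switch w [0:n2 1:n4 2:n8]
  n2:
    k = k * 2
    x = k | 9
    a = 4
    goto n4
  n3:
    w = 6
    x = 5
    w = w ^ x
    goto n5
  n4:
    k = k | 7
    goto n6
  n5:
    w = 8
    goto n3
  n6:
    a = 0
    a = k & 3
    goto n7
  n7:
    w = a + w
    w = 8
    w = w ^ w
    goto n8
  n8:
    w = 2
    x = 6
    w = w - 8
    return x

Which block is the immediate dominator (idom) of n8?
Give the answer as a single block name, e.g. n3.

idom tree: n1←n0 n2←n1 n3←n0 n4←n1 n5←n3 n6←n4 n7←n6 n8←n1
Dom∩ at merges:
  n3: preds {n0,n5}: {n0} ∩ {n0,n3,n5} = {n0}; idom=n0
  n4: preds {n1,n2}: {n0,n1} ∩ {n0,n1,n2} = {n0,n1}; idom=n1
  n8: preds {n1,n7}: {n0,n1} ∩ {n0,n1,n4,n6,n7} = {n0,n1}; idom=n1

idom(n8) = n1

Answer: n1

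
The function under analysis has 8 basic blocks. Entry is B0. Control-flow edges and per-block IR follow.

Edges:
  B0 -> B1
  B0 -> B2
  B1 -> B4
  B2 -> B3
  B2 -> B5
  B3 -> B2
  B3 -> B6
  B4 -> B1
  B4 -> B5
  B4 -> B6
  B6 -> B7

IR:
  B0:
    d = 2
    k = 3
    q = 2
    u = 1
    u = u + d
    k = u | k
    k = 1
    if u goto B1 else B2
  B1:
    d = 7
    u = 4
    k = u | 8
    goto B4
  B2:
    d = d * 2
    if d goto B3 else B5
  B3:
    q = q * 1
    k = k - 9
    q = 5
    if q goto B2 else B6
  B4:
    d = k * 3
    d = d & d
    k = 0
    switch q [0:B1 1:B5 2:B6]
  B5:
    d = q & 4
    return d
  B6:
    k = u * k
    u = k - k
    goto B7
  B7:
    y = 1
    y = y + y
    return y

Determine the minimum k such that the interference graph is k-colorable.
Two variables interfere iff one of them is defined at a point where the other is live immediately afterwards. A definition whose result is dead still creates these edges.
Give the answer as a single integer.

Per-block:
  B0: def={d,k,q,u} ue=∅
  B1: def={d,k,u} ue=∅
  B2: def={d} ue={d}
  B3: def={k,q} ue={k,q}
  B4: def={d,k} ue={k,q}
  B5: def={d} ue={q}
  B6: def={k,u} ue={k,u}
  B7: def={y} ue=∅

Live sets:
  B0 li=∅ lo={d,k,q,u}
  B1 li={q} lo={k,q,u}
  B2 li={d,k,q,u} lo={d,k,q,u}
  B3 li={d,k,q,u} lo={d,k,q,u}
  B4 li={k,q,u} lo={k,q,u}
  B5 li={q} lo=∅
  B6 li={k,u} lo=∅
  B7 li=∅ lo=∅

Interfere edges:
  d↔{k,q,u}
  k↔{d,q,u}
  q↔{d,k,u}
  u↔{d,k,q}
  y↔∅

Colouring:
  lower bound: {d,k,q,u} mutually conflict ⇒ χ ≥ 4
  4-colouring: R0={d,y}  R1={k}  R2={q}  R3={u}
  χ = 4

Answer: 4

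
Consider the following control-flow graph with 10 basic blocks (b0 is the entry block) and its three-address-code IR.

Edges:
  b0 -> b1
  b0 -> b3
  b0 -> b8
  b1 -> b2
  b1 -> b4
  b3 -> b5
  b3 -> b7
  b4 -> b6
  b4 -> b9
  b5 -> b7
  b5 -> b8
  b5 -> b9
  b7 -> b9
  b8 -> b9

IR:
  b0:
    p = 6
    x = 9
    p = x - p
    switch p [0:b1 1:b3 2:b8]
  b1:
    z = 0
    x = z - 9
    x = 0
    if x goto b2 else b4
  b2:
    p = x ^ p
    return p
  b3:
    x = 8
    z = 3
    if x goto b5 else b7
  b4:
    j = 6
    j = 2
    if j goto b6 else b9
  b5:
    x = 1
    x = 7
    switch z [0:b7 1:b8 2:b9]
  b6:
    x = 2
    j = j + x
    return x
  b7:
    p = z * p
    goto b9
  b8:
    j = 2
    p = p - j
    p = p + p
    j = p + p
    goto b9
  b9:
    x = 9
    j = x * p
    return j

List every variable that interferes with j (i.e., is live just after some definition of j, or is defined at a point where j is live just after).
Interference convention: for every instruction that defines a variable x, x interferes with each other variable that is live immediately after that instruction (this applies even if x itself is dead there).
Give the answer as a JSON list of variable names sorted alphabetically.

Per-block:
  b0: def={p,x} ue=∅
  b1: def={x,z} ue=∅
  b2: def={p} ue={p,x}
  b3: def={x,z} ue=∅
  b4: def={j} ue=∅
  b5: def={x} ue={z}
  b6: def={j,x} ue={j}
  b7: def={p} ue={p,z}
  b8: def={j,p} ue={p}
  b9: def={j,x} ue={p}

Live sets:
  b0: in=∅ out={p}
  b1: in={p} out={p,x}
  b2: in={p,x} out=∅
  b3: in={p} out={p,z}
  b4: in={p} out={j,p}
  b5: in={p,z} out={p,z}
  b6: in={j} out=∅
  b7: in={p,z} out={p}
  b8: in={p} out={p}
  b9: in={p} out=∅

Interfere edges:
  j: {p,x}
  p: {j,x,z}
  x: {j,p,z}
  z: {p,x}

N(j) = ["p", "x"]

Answer: ["p", "x"]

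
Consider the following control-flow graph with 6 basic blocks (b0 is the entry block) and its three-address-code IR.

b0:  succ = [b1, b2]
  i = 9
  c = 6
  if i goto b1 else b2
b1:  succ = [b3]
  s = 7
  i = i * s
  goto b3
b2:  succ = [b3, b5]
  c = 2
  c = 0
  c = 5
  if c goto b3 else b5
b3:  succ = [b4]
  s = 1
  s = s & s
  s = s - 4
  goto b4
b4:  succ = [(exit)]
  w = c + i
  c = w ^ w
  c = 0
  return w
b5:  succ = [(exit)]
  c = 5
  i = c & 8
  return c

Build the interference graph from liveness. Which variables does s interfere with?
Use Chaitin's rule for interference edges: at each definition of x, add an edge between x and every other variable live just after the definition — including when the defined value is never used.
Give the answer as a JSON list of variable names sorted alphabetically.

def/use:
  b0: def={c,i} ue=∅
  b1: def={i,s} ue={i}
  b2: def={c} ue=∅
  b3: def={s} ue=∅
  b4: def={c,w} ue={c,i}
  b5: def={c,i} ue=∅

Liveness:
  b0: in=∅ out={c,i}
  b1: in={c,i} out={c,i}
  b2: in={i} out={c,i}
  b3: in={c,i} out={c,i}
  b4: in={c,i} out=∅
  b5: in=∅ out=∅

Conflict graph:
  c: {i,s,w}
  i: {c,s}
  s: {c,i}
  w: {c}

N(s) = ["c", "i"]

Answer: ["c", "i"]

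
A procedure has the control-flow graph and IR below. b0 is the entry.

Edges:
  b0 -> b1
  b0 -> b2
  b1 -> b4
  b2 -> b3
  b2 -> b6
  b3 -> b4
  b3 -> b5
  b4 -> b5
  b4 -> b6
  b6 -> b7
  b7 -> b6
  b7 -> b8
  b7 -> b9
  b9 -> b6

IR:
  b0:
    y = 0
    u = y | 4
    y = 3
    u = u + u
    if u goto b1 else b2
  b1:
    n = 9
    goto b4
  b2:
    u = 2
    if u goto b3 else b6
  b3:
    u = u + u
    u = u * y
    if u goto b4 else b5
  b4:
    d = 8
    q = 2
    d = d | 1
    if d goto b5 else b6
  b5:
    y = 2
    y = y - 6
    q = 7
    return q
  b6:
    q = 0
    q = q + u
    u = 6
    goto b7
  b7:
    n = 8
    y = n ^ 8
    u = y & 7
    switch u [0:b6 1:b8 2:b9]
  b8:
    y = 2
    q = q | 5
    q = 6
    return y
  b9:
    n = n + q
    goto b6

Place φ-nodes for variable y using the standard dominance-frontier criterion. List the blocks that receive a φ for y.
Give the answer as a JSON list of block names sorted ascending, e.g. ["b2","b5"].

Answer: ["b6"]

Working:
idom tree: b1←b0 b2←b0 b3←b2 b4←b0 b5←b0 b6←b0 b7←b6 b8←b7 b9←b7
Join-block Dom:
  b4: preds {b1,b3}: {b0,b1} ∩ {b0,b2,b3} = {b0}; idom=b0
  b5: preds {b3,b4}: {b0,b2,b3} ∩ {b0,b4} = {b0}; idom=b0
  b6: preds {b2,b4,b7,b9}: {b0,b2} ∩ {b0,b4} ∩ {b0,b6,b7} ∩ {b0,b6,b7,b9} = {b0}; idom=b0

DF derivation:
  join b4 pred b1: b1 stop@b0
  join b4 pred b3: b3→b2 stop@b0
  join b5 pred b3: b3→b2 stop@b0
  join b5 pred b4: b4 stop@b0
  join b6 pred b2: b2 stop@b0
  join b6 pred b4: b4 stop@b0
  join b6 pred b7: b7→b6 stop@b0
  join b6 pred b9: b9→b7→b6 stop@b0
  DF(b0)=∅
  DF(b1)={b4}
  DF(b2)={b4,b5,b6}
  DF(b3)={b4,b5}
  DF(b4)={b5,b6}
  DF(b5)=∅
  DF(b6)={b6}
  DF(b7)={b6}
  DF(b8)=∅
  DF(b9)={b6}

φ for y: defs {b0,b5,b7,b8}
  DF⁺ = {b6}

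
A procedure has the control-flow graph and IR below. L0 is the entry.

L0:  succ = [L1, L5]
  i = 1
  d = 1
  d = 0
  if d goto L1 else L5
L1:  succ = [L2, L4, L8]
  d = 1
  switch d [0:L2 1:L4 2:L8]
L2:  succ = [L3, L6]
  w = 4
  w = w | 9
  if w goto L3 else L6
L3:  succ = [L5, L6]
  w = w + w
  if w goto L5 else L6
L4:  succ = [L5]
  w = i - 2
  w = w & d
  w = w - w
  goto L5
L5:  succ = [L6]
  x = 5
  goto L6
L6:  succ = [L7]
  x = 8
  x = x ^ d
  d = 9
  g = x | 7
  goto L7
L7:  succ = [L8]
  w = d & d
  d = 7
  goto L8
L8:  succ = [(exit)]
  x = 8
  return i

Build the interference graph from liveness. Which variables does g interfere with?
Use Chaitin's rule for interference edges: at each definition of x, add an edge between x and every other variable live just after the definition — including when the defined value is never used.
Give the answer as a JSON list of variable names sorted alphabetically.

Block summaries:
  L0: def={d,i} ue=∅
  L1: def={d} ue=∅
  L2: def={w} ue=∅
  L3: def={w} ue={w}
  L4: def={w} ue={d,i}
  L5: def={x} ue=∅
  L6: def={d,g,x} ue={d}
  L7: def={d,w} ue={d}
  L8: def={x} ue={i}

Live sets:
  L0: in=∅ out={d,i}
  L1: in={i} out={d,i}
  L2: in={d,i} out={d,i,w}
  L3: in={d,i,w} out={d,i}
  L4: in={d,i} out={d,i}
  L5: in={d,i} out={d,i}
  L6: in={d,i} out={d,i}
  L7: in={d,i} out={i}
  L8: in={i} out=∅

Conflict graph:
  d: {g,i,w,x}
  g: {d,i}
  i: {d,g,w,x}
  w: {d,i}
  x: {d,i}

N(g) = ["d", "i"]

Answer: ["d", "i"]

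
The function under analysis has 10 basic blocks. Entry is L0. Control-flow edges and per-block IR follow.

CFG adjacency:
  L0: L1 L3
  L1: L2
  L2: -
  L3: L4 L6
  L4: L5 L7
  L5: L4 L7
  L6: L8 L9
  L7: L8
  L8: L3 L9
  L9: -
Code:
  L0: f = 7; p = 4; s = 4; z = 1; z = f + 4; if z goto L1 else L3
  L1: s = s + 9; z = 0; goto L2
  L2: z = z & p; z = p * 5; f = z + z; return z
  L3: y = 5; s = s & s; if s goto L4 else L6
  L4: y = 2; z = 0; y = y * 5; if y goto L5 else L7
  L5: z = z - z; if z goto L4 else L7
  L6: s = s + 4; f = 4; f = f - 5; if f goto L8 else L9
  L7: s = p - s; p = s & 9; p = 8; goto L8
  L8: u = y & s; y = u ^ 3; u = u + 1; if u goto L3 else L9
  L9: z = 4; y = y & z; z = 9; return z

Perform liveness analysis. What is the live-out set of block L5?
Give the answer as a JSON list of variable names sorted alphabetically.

Per-block:
  L0: {f,p,s,z} / ∅
  L1: {s,z} / {s}
  L2: {f,z} / {p,z}
  L3: {s,y} / {s}
  L4: {y,z} / ∅
  L5: {z} / {z}
  L6: {f,s} / {s}
  L7: {p,s} / {p,s}
  L8: {u,y} / {s,y}
  L9: {y,z} / {y}

Backward fixpoint:
  L0: in=∅ out={p,s}
  L1: in={p,s} out={p,z}
  L2: in={p,z} out=∅
  L3: in={p,s} out={p,s,y}
  L4: in={p,s} out={p,s,y,z}
  L5: in={p,s,y,z} out={p,s,y}
  L6: in={p,s,y} out={p,s,y}
  L7: in={p,s,y} out={p,s,y}
  L8: in={p,s,y} out={p,s,y}
  L9: in={y} out=∅

live-out(L5) = ["p", "s", "y"]

Answer: ["p", "s", "y"]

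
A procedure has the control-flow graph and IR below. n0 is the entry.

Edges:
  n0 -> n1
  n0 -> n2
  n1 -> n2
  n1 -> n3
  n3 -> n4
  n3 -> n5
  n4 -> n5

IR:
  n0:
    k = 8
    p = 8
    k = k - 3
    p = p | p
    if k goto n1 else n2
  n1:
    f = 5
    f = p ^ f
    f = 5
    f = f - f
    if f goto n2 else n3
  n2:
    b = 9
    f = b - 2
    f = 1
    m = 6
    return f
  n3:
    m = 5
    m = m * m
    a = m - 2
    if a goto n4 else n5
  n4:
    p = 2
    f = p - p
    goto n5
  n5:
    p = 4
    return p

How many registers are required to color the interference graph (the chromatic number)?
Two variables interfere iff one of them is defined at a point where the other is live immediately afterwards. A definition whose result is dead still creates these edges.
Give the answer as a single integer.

def/use:
  n0: {k,p} / ∅
  n1: {f} / {p}
  n2: {b,f,m} / ∅
  n3: {a,m} / ∅
  n4: {f,p} / ∅
  n5: {p} / ∅

Backward fixpoint:
  n0: in=∅ out={p}
  n1: in={p} out=∅
  n2: in=∅ out=∅
  n3: in=∅ out=∅
  n4: in=∅ out=∅
  n5: in=∅ out=∅

Interfere edges:
  a — ∅
  b — ∅
  f — {m,p}
  k — {p}
  m — {f}
  p — {f,k}

Registers:
  {f,m} pairwise interfere (2-clique) ⇒ χ ≥ 2
  assign a→c0 b→c0 f→c0 k→c0 m→c1 p→c1 — no edge inside a register ⇒ χ ≤ 2
  χ = 2

Answer: 2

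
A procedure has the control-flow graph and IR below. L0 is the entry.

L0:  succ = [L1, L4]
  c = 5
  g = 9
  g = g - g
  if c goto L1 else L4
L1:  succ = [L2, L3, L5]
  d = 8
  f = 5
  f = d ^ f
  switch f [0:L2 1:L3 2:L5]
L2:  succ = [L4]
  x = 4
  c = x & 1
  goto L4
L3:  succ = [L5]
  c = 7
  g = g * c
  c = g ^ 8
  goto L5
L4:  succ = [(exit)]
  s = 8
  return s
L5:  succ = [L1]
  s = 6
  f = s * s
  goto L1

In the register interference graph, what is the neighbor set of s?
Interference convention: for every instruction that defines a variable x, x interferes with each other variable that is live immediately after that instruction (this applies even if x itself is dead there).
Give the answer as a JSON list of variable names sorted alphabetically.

def/use:
  L0 def {c,g} use ∅
  L1 def {d,f} use ∅
  L2 def {c,x} use ∅
  L3 def {c,g} use {g}
  L4 def {s} use ∅
  L5 def {f,s} use ∅

Liveness:
  L0: in=∅ out={g}
  L1: in={g} out={g}
  L2: in=∅ out=∅
  L3: in={g} out={g}
  L4: in=∅ out=∅
  L5: in={g} out={g}

Interference:
  c — {g}
  d — {f,g}
  f — {d,g}
  g — {c,d,f,s}
  s — {g}
  x — ∅

N(s) = ["g"]

Answer: ["g"]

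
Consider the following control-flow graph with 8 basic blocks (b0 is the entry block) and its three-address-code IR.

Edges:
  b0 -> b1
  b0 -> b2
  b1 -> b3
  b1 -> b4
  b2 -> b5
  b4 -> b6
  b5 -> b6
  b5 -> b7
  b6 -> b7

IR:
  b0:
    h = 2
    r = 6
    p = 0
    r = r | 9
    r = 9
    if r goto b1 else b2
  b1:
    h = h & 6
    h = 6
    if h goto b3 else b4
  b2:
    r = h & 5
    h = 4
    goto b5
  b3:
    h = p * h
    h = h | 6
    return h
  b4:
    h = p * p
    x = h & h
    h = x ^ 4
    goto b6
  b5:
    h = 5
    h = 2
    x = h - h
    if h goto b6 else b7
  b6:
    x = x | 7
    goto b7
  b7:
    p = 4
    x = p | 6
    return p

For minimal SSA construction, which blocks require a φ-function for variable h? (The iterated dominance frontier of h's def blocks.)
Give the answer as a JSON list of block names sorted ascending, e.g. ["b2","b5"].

Answer: ["b6", "b7"]

Working:
idom tree: b1←b0 b2←b0 b3←b1 b4←b1 b5←b2 b6←b0 b7←b0
Dom∩ at merges:
  b6: preds {b4,b5}: {b0,b1,b4} ∩ {b0,b2,b5} = {b0}; idom=b0
  b7: preds {b5,b6}: {b0,b2,b5} ∩ {b0,b6} = {b0}; idom=b0

Frontier:
  b6←b4: walk b4→b1 to b0
  b6←b5: walk b5→b2 to b0
  b7←b5: walk b5→b2 to b0
  b7←b6: walk b6 to b0
  b0 → ∅
  b1 → {b6}
  b2 → {b6,b7}
  b3 → ∅
  b4 → {b6}
  b5 → {b6,b7}
  b6 → {b7}
  b7 → ∅

φ for h: defs {b0,b1,b2,b3,b4,b5}
  DF⁺ = {b6,b7}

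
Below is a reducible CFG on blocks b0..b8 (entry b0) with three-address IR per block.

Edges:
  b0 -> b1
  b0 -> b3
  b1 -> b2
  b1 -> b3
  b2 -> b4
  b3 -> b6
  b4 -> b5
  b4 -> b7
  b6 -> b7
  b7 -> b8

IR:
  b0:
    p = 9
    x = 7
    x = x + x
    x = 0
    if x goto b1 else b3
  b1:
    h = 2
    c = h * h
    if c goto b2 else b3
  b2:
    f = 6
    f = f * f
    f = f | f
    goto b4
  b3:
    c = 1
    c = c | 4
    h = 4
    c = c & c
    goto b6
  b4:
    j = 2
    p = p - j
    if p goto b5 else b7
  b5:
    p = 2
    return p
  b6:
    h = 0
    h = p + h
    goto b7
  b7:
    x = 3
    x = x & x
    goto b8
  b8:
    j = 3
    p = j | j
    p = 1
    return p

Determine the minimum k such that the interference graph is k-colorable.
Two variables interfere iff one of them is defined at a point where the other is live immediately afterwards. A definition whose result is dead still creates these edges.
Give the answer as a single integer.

Answer: 3

Analysis:
def/use:
  b0 def {p,x} use ∅
  b1 def {c,h} use ∅
  b2 def {f} use ∅
  b3 def {c,h} use ∅
  b4 def {j,p} use {p}
  b5 def {p} use ∅
  b6 def {h} use {p}
  b7 def {x} use ∅
  b8 def {j,p} use ∅

Liveness:
  b0: in=∅ out={p}
  b1: in={p} out={p}
  b2: in={p} out={p}
  b3: in={p} out={p}
  b4: in={p} out=∅
  b5: in=∅ out=∅
  b6: in={p} out=∅
  b7: in=∅ out=∅
  b8: in=∅ out=∅

Interfere edges:
  c: {h,p}
  f: {p}
  h: {c,p}
  j: {p}
  p: {c,f,h,j,x}
  x: {p}

Chromatic number:
  clique {c,h,p} ⇒ need ≥ 3
  3-colouring: R0={p}  R1={c,f,j,x}  R2={h}
  χ = 3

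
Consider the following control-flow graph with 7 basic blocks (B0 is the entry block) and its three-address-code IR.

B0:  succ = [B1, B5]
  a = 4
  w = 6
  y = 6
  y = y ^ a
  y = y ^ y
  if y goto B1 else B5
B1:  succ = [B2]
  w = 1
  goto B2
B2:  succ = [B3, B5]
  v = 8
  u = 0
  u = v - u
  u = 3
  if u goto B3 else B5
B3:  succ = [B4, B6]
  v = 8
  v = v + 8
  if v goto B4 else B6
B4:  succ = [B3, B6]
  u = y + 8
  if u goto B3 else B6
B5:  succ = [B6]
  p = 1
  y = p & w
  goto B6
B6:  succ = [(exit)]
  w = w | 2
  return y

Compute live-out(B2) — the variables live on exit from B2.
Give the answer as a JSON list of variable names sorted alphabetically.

Per-block:
  B0: {a,w,y} / ∅
  B1: {w} / ∅
  B2: {u,v} / ∅
  B3: {v} / ∅
  B4: {u} / {y}
  B5: {p,y} / {w}
  B6: {w} / {w,y}

Liveness:
  live B0: ∅→{w,y}
  live B1: {y}→{w,y}
  live B2: {w,y}→{w,y}
  live B3: {w,y}→{w,y}
  live B4: {w,y}→{w,y}
  live B5: {w}→{w,y}
  live B6: {w,y}→∅

live-out(B2) = ["w", "y"]

Answer: ["w", "y"]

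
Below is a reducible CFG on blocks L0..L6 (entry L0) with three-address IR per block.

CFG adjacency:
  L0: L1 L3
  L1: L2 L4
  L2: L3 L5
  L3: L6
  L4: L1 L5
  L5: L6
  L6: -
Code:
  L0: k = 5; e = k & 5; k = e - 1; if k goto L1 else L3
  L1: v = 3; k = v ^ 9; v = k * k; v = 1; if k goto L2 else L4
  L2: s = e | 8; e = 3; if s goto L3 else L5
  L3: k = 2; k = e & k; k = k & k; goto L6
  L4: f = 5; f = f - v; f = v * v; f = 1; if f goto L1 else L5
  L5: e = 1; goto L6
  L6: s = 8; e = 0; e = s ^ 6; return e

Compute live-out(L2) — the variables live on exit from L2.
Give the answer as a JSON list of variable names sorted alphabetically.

Answer: ["e"]

Analysis:
Block summaries:
  L0 def {e,k} use ∅
  L1 def {k,v} use ∅
  L2 def {e,s} use {e}
  L3 def {k} use {e}
  L4 def {f} use {v}
  L5 def {e} use ∅
  L6 def {e,s} use ∅

Live sets:
  L0 li=∅ lo={e}
  L1 li={e} lo={e,v}
  L2 li={e} lo={e}
  L3 li={e} lo=∅
  L4 li={e,v} lo={e}
  L5 li=∅ lo=∅
  L6 li=∅ lo=∅

live-out(L2) = ["e"]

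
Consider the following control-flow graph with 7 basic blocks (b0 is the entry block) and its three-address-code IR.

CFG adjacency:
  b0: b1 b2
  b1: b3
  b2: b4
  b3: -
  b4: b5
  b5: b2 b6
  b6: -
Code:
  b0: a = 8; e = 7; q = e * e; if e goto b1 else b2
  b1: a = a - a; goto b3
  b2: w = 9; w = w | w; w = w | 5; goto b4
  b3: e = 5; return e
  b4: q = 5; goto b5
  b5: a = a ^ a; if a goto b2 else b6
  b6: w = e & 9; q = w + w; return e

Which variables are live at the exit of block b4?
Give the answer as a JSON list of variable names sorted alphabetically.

Block summaries:
  b0 def {a,e,q} use ∅
  b1 def {a} use {a}
  b2 def {w} use ∅
  b3 def {e} use ∅
  b4 def {q} use ∅
  b5 def {a} use {a}
  b6 def {q,w} use {e}

Live sets:
  live b0: ∅→{a,e}
  live b1: {a}→∅
  live b2: {a,e}→{a,e}
  live b3: ∅→∅
  live b4: {a,e}→{a,e}
  live b5: {a,e}→{a,e}
  live b6: {e}→∅

live-out(b4) = ["a", "e"]

Answer: ["a", "e"]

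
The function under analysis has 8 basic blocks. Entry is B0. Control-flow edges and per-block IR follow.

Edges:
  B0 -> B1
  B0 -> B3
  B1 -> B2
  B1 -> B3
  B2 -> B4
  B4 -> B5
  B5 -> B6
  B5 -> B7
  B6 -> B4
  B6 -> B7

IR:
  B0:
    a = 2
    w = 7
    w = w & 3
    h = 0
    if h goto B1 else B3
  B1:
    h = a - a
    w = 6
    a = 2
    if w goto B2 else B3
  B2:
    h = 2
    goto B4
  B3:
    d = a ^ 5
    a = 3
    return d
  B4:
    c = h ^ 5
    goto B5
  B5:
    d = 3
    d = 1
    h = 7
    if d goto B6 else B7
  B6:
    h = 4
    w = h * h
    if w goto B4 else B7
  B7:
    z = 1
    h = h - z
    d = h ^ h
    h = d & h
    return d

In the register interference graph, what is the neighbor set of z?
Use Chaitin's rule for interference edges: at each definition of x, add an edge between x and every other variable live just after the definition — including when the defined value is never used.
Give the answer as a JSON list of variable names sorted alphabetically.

Answer: ["h"]

Analysis:
Block summaries:
  B0 def {a,h,w} use ∅
  B1 def {a,h,w} use {a}
  B2 def {h} use ∅
  B3 def {a,d} use {a}
  B4 def {c} use {h}
  B5 def {d,h} use ∅
  B6 def {h,w} use ∅
  B7 def {d,h,z} use {h}

Liveness:
  B0: in=∅ out={a}
  B1: in={a} out={a}
  B2: in=∅ out={h}
  B3: in={a} out=∅
  B4: in={h} out=∅
  B5: in=∅ out={h}
  B6: in=∅ out={h}
  B7: in={h} out=∅

Interference:
  a↔{d,h,w}
  c↔∅
  d↔{a,h}
  h↔{a,d,w,z}
  w↔{a,h}
  z↔{h}

N(z) = ["h"]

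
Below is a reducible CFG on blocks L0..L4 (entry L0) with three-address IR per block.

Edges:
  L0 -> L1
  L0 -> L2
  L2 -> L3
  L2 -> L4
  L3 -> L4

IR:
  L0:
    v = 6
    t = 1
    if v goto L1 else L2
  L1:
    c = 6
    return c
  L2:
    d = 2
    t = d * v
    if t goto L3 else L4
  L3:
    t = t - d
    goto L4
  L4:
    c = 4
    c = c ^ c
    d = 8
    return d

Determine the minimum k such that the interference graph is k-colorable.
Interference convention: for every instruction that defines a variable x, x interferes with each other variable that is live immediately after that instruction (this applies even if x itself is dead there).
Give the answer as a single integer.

Per-block:
  L0: def={t,v} ue=∅
  L1: def={c} ue=∅
  L2: def={d,t} ue={v}
  L3: def={t} ue={d,t}
  L4: def={c,d} ue=∅

Liveness:
  L0 li=∅ lo={v}
  L1 li=∅ lo=∅
  L2 li={v} lo={d,t}
  L3 li={d,t} lo=∅
  L4 li=∅ lo=∅

Conflict graph:
  c — ∅
  d — {t,v}
  t — {d,v}
  v — {d,t}

Registers:
  clique {d,t,v} ⇒ need ≥ 3
  assign c→r0 d→r0 t→r1 v→r2 — no edge inside a register ⇒ χ ≤ 3
  χ = 3

Answer: 3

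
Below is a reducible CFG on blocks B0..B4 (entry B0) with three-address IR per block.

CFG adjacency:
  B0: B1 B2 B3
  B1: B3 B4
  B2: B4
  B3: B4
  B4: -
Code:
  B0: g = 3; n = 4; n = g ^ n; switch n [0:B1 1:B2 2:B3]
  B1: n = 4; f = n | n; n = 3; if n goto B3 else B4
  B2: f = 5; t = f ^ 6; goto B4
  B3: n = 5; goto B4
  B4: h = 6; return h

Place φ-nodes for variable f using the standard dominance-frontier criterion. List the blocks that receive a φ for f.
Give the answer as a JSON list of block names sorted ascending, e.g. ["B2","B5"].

Answer: ["B3", "B4"]

Derivation:
idom tree: B1←B0 B2←B0 B3←B0 B4←B0
Join-block Dom:
  B3: preds {B0,B1}: {B0} ∩ {B0,B1} = {B0}; idom=B0
  B4: preds {B1,B2,B3}: {B0,B1} ∩ {B0,B2} ∩ {B0,B3} = {B0}; idom=B0

DF walk-up:
  B3←B0: walk · to B0
  B3←B1: walk B1 to B0
  B4←B1: walk B1 to B0
  B4←B2: walk B2 to B0
  B4←B3: walk B3 to B0
  B0: DF=∅
  B1: DF={B3,B4}
  B2: DF={B4}
  B3: DF={B4}
  B4: DF=∅

φ for f: defs {B1,B2}
  DF⁺ = {B3,B4}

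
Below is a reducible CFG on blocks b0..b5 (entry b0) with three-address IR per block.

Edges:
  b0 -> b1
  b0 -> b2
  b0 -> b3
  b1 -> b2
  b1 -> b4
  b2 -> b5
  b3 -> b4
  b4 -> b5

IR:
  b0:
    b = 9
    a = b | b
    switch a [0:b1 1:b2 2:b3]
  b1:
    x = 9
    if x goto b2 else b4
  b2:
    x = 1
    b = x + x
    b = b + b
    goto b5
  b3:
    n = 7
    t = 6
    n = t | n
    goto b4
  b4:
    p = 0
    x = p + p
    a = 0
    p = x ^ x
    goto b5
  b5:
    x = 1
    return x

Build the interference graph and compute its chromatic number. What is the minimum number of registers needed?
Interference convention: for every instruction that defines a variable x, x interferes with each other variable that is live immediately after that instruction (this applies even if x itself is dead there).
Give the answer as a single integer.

Block summaries:
  b0: def={a,b} ue=∅
  b1: def={x} ue=∅
  b2: def={b,x} ue=∅
  b3: def={n,t} ue=∅
  b4: def={a,p,x} ue=∅
  b5: def={x} ue=∅

Liveness:
  b0: in=∅ out=∅
  b1: in=∅ out=∅
  b2: in=∅ out=∅
  b3: in=∅ out=∅
  b4: in=∅ out=∅
  b5: in=∅ out=∅

Interfere edges:
  a — {x}
  b — ∅
  n — {t}
  p — ∅
  t — {n}
  x — {a}

Chromatic number:
  lower bound: {a,x} mutually conflict ⇒ χ ≥ 2
  assign a→r0 b→r0 n→r0 p→r0 t→r1 x→r1 — no edge inside a register ⇒ χ ≤ 2
  χ = 2

Answer: 2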